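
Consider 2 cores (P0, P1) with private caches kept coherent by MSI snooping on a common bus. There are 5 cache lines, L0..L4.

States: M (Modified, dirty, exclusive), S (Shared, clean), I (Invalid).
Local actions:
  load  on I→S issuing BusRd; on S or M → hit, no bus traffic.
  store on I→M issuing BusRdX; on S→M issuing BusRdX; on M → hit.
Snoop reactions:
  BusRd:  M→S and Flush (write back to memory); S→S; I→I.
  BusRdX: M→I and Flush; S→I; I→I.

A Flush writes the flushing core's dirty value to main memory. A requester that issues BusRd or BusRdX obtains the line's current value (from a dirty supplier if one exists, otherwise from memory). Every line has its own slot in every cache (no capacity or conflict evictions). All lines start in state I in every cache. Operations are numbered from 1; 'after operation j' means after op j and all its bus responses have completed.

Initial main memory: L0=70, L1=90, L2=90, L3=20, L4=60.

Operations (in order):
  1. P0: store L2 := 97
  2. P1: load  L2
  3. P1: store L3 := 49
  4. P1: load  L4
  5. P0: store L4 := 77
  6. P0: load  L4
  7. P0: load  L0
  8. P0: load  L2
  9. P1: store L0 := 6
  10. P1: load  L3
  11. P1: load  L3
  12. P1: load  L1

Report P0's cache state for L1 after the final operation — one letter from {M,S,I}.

state = I

  op1 P0: store L2 := 97 → M/I on L2; bus BusRdX; mem=90
  op2 P1: load  L2 → S/S on L2; bus BusRd Flush; mem=97
  op3 P1: store L3 := 49 → I/M on L3; bus BusRdX; mem=20
  op4 P1: load  L4 → I/S on L4; bus BusRd; mem=60
  op5 P0: store L4 := 77 → M/I on L4; bus BusRdX; mem=60
  op6 P0: load  L4 → M/I on L4; bus (none); mem=60
  op7 P0: load  L0 → S/I on L0; bus BusRd; mem=70
  op8 P0: load  L2 → S/S on L2; bus (none); mem=97
  op9 P1: store L0 := 6 → I/M on L0; bus BusRdX; mem=70
  op10 P1: load  L3 → I/M on L3; bus (none); mem=20
  op11 P1: load  L3 → I/M on L3; bus (none); mem=20
  op12 P1: load  L1 → I/S on L1; bus BusRd; mem=90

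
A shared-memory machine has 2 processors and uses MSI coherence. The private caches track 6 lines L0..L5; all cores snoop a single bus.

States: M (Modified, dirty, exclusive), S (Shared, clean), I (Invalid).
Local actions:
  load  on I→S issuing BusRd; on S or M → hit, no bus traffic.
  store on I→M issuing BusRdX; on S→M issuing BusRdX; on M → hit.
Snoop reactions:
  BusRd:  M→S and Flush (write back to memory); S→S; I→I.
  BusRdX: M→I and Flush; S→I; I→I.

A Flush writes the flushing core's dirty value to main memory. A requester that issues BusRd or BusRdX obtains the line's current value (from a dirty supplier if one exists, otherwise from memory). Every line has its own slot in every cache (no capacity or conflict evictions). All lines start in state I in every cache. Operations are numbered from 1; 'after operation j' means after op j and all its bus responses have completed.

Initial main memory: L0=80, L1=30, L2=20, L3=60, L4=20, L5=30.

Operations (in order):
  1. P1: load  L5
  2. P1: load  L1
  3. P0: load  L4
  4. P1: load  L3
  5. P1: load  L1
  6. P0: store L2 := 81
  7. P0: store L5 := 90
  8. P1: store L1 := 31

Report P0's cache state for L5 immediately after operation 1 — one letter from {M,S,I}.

step 1: P1: load  L5  ⟶  IS  (L5)  txn=BusRd  M[L5]=30
step 2: P1: load  L1  ⟶  IS  (L1)  txn=BusRd  M[L1]=30
step 3: P0: load  L4  ⟶  SI  (L4)  txn=BusRd  M[L4]=20
step 4: P1: load  L3  ⟶  IS  (L3)  txn=BusRd  M[L3]=60
step 5: P1: load  L1  ⟶  IS  (L1)  txn=∅  M[L1]=30
step 6: P0: store L2 := 81  ⟶  MI  (L2)  txn=BusRdX  M[L2]=20
step 7: P0: store L5 := 90  ⟶  MI  (L5)  txn=BusRdX  M[L5]=30
step 8: P1: store L1 := 31  ⟶  IM  (L1)  txn=BusRdX  M[L1]=30

state = I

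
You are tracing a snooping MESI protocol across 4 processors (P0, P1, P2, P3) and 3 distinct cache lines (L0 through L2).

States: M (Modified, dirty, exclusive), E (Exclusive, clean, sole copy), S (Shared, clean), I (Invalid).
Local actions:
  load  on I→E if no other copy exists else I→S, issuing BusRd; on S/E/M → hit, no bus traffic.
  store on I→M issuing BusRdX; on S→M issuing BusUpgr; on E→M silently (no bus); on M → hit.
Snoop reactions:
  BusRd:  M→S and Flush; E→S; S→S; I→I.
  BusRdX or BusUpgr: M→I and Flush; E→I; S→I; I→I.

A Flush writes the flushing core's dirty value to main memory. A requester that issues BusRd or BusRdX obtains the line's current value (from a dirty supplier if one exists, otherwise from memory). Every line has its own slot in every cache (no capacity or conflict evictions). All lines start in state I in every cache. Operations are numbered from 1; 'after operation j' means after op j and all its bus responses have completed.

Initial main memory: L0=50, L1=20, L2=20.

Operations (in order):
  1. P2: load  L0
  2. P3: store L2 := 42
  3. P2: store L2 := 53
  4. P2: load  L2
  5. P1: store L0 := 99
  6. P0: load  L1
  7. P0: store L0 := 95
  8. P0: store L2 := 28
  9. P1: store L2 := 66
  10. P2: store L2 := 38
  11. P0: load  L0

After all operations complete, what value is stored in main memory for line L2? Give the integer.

memory[L2] = 66

  op1 P2: load  L0 → I/I/E/I on L0; bus BusRd; mem=50
  op2 P3: store L2 := 42 → I/I/I/M on L2; bus BusRdX; mem=20
  op3 P2: store L2 := 53 → I/I/M/I on L2; bus BusRdX Flush; mem=42
  op4 P2: load  L2 → I/I/M/I on L2; bus (none); mem=42
  op5 P1: store L0 := 99 → I/M/I/I on L0; bus BusRdX; mem=50
  op6 P0: load  L1 → E/I/I/I on L1; bus BusRd; mem=20
  op7 P0: store L0 := 95 → M/I/I/I on L0; bus BusRdX Flush; mem=99
  op8 P0: store L2 := 28 → M/I/I/I on L2; bus BusRdX Flush; mem=53
  op9 P1: store L2 := 66 → I/M/I/I on L2; bus BusRdX Flush; mem=28
  op10 P2: store L2 := 38 → I/I/M/I on L2; bus BusRdX Flush; mem=66
  op11 P0: load  L0 → M/I/I/I on L0; bus (none); mem=99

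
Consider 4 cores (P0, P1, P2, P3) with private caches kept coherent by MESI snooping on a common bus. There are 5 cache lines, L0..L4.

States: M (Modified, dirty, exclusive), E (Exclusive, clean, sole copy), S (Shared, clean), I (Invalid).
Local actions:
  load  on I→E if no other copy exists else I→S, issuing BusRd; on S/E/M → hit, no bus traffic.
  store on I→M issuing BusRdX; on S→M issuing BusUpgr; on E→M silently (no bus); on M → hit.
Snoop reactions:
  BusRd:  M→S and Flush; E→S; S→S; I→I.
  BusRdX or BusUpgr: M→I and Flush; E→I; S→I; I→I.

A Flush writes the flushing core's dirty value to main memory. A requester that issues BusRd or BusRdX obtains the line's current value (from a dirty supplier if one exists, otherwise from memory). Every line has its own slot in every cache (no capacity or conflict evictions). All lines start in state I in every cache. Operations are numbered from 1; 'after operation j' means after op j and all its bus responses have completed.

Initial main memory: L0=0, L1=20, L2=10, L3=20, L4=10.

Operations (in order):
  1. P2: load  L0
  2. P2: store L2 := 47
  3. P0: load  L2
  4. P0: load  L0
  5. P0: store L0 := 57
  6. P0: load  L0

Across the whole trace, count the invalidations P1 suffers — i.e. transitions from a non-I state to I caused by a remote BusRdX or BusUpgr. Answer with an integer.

step 1: P2: load  L0  ⟶  IIEI  (L0)  txn=BusRd  M[L0]=0
step 2: P2: store L2 := 47  ⟶  IIMI  (L2)  txn=BusRdX  M[L2]=10
step 3: P0: load  L2  ⟶  SISI  (L2)  txn=BusRd+Flush  M[L2]=47
step 4: P0: load  L0  ⟶  SISI  (L0)  txn=BusRd  M[L0]=0
step 5: P0: store L0 := 57  ⟶  MIII  (L0)  txn=BusUpgr  M[L0]=0
step 6: P0: load  L0  ⟶  MIII  (L0)  txn=∅  M[L0]=0

invalidations = 0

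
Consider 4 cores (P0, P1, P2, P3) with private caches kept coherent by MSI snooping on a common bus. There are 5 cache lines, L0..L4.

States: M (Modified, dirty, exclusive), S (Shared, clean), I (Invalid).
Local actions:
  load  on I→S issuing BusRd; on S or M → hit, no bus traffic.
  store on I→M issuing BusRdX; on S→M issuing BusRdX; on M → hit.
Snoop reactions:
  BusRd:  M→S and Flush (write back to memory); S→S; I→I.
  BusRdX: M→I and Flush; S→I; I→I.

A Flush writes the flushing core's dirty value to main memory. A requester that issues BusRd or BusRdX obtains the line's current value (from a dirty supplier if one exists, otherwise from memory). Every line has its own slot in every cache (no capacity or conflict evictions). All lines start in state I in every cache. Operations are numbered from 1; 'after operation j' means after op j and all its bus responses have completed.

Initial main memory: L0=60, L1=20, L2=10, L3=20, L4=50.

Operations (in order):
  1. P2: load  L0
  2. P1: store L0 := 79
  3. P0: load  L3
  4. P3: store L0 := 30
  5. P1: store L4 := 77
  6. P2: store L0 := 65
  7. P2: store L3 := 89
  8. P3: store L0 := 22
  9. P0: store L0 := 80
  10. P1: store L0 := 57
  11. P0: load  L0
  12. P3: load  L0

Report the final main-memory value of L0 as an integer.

memory[L0] = 57

1. P2: load  L0  bus=[BusRd]  L0: P0=I P1=I P2=S P3=I  mem[L0]=60
2. P1: store L0 := 79  bus=[BusRdX]  L0: P0=I P1=M P2=I P3=I  mem[L0]=60
3. P0: load  L3  bus=[BusRd]  L3: P0=S P1=I P2=I P3=I  mem[L3]=20
4. P3: store L0 := 30  bus=[BusRdX,Flush]  L0: P0=I P1=I P2=I P3=M  mem[L0]=79
5. P1: store L4 := 77  bus=[BusRdX]  L4: P0=I P1=M P2=I P3=I  mem[L4]=50
6. P2: store L0 := 65  bus=[BusRdX,Flush]  L0: P0=I P1=I P2=M P3=I  mem[L0]=30
7. P2: store L3 := 89  bus=[BusRdX]  L3: P0=I P1=I P2=M P3=I  mem[L3]=20
8. P3: store L0 := 22  bus=[BusRdX,Flush]  L0: P0=I P1=I P2=I P3=M  mem[L0]=65
9. P0: store L0 := 80  bus=[BusRdX,Flush]  L0: P0=M P1=I P2=I P3=I  mem[L0]=22
10. P1: store L0 := 57  bus=[BusRdX,Flush]  L0: P0=I P1=M P2=I P3=I  mem[L0]=80
11. P0: load  L0  bus=[BusRd,Flush]  L0: P0=S P1=S P2=I P3=I  mem[L0]=57
12. P3: load  L0  bus=[BusRd]  L0: P0=S P1=S P2=I P3=S  mem[L0]=57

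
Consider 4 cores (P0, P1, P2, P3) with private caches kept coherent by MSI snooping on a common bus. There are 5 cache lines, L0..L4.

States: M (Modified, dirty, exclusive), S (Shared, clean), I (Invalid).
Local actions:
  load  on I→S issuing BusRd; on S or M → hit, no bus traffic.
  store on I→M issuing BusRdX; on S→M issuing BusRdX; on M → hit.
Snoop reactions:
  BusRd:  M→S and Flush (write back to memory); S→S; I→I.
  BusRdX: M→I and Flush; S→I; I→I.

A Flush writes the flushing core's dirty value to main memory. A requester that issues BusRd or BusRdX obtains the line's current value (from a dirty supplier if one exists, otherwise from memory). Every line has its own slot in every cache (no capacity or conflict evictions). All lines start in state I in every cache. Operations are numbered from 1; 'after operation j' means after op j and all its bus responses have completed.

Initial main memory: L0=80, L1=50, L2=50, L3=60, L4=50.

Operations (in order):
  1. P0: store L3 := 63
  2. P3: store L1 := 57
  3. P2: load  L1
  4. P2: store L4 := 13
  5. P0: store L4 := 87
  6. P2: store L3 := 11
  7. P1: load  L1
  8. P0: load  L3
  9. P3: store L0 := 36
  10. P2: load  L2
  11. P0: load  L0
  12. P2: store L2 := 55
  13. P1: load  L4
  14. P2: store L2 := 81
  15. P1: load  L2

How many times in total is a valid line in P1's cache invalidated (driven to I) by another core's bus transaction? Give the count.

[1] P0: store L3 := 63 | P0:M(63), P1:I, P2:I, P3:I | bus: BusRdX
[2] P3: store L1 := 57 | P0:I, P1:I, P2:I, P3:M(57) | bus: BusRdX
[3] P2: load  L1 | P0:I, P1:I, P2:S(57), P3:S(57) | bus: BusRd,Flush
[4] P2: store L4 := 13 | P0:I, P1:I, P2:M(13), P3:I | bus: BusRdX
[5] P0: store L4 := 87 | P0:M(87), P1:I, P2:I, P3:I | bus: BusRdX,Flush
[6] P2: store L3 := 11 | P0:I, P1:I, P2:M(11), P3:I | bus: BusRdX,Flush
[7] P1: load  L1 | P0:I, P1:S(57), P2:S(57), P3:S(57) | bus: BusRd
[8] P0: load  L3 | P0:S(11), P1:I, P2:S(11), P3:I | bus: BusRd,Flush
[9] P3: store L0 := 36 | P0:I, P1:I, P2:I, P3:M(36) | bus: BusRdX
[10] P2: load  L2 | P0:I, P1:I, P2:S(50), P3:I | bus: BusRd
[11] P0: load  L0 | P0:S(36), P1:I, P2:I, P3:S(36) | bus: BusRd,Flush
[12] P2: store L2 := 55 | P0:I, P1:I, P2:M(55), P3:I | bus: BusRdX
[13] P1: load  L4 | P0:S(87), P1:S(87), P2:I, P3:I | bus: BusRd,Flush
[14] P2: store L2 := 81 | P0:I, P1:I, P2:M(81), P3:I | bus: none
[15] P1: load  L2 | P0:I, P1:S(81), P2:S(81), P3:I | bus: BusRd,Flush

invalidations = 0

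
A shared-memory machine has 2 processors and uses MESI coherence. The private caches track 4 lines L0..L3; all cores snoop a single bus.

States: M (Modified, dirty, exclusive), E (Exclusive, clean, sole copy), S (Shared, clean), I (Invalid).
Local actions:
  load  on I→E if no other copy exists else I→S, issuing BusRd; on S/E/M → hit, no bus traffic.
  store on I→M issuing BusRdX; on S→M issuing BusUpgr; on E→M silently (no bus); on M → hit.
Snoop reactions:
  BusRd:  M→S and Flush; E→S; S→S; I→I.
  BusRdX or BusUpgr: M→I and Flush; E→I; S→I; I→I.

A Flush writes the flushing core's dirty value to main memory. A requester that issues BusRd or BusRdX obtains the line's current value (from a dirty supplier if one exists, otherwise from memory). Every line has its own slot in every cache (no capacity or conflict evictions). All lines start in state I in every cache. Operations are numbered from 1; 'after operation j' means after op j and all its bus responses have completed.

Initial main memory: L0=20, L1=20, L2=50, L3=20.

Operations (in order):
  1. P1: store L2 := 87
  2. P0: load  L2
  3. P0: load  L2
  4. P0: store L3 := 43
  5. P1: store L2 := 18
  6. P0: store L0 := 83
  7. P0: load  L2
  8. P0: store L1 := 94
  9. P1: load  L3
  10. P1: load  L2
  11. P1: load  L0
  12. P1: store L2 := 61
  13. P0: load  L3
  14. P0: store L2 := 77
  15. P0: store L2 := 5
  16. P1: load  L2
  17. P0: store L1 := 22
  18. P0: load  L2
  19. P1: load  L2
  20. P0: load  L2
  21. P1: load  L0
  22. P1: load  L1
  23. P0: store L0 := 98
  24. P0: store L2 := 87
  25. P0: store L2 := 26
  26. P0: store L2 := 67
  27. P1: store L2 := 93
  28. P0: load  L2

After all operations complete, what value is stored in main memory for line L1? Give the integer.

[1] P1: store L2 := 87 | P0:I, P1:M(87) | bus: BusRdX
[2] P0: load  L2 | P0:S(87), P1:S(87) | bus: BusRd,Flush
[3] P0: load  L2 | P0:S(87), P1:S(87) | bus: none
[4] P0: store L3 := 43 | P0:M(43), P1:I | bus: BusRdX
[5] P1: store L2 := 18 | P0:I, P1:M(18) | bus: BusUpgr
[6] P0: store L0 := 83 | P0:M(83), P1:I | bus: BusRdX
[7] P0: load  L2 | P0:S(18), P1:S(18) | bus: BusRd,Flush
[8] P0: store L1 := 94 | P0:M(94), P1:I | bus: BusRdX
[9] P1: load  L3 | P0:S(43), P1:S(43) | bus: BusRd,Flush
[10] P1: load  L2 | P0:S(18), P1:S(18) | bus: none
[11] P1: load  L0 | P0:S(83), P1:S(83) | bus: BusRd,Flush
[12] P1: store L2 := 61 | P0:I, P1:M(61) | bus: BusUpgr
[13] P0: load  L3 | P0:S(43), P1:S(43) | bus: none
[14] P0: store L2 := 77 | P0:M(77), P1:I | bus: BusRdX,Flush
[15] P0: store L2 := 5 | P0:M(5), P1:I | bus: none
[16] P1: load  L2 | P0:S(5), P1:S(5) | bus: BusRd,Flush
[17] P0: store L1 := 22 | P0:M(22), P1:I | bus: none
[18] P0: load  L2 | P0:S(5), P1:S(5) | bus: none
[19] P1: load  L2 | P0:S(5), P1:S(5) | bus: none
[20] P0: load  L2 | P0:S(5), P1:S(5) | bus: none
[21] P1: load  L0 | P0:S(83), P1:S(83) | bus: none
[22] P1: load  L1 | P0:S(22), P1:S(22) | bus: BusRd,Flush
[23] P0: store L0 := 98 | P0:M(98), P1:I | bus: BusUpgr
[24] P0: store L2 := 87 | P0:M(87), P1:I | bus: BusUpgr
[25] P0: store L2 := 26 | P0:M(26), P1:I | bus: none
[26] P0: store L2 := 67 | P0:M(67), P1:I | bus: none
[27] P1: store L2 := 93 | P0:I, P1:M(93) | bus: BusRdX,Flush
[28] P0: load  L2 | P0:S(93), P1:S(93) | bus: BusRd,Flush

memory[L1] = 22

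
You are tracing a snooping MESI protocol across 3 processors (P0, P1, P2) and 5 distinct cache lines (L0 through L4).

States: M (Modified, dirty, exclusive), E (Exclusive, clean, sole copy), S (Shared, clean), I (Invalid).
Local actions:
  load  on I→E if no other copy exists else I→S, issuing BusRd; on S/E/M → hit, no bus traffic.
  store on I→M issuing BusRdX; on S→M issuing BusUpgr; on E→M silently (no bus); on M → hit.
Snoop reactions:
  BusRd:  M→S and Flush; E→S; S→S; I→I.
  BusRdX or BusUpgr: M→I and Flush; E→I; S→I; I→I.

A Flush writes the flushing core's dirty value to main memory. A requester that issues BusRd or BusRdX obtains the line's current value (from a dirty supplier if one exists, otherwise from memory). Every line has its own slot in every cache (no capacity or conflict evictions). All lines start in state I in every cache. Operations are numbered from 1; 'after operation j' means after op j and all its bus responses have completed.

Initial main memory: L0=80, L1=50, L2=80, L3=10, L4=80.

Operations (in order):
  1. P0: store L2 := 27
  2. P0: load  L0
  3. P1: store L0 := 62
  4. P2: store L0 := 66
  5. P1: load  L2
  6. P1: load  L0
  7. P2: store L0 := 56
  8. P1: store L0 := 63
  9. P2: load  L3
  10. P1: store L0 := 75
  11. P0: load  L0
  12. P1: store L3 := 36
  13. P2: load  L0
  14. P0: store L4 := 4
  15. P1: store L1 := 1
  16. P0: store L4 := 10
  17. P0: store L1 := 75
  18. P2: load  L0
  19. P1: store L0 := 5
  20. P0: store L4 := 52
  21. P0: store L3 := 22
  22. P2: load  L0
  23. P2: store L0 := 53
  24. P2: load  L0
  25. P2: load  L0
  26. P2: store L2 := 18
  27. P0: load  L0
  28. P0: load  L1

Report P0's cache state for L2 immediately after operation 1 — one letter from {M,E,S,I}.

[1] P0: store L2 := 27 | P0:M(27), P1:I, P2:I | bus: BusRdX
[2] P0: load  L0 | P0:E(80), P1:I, P2:I | bus: BusRd
[3] P1: store L0 := 62 | P0:I, P1:M(62), P2:I | bus: BusRdX
[4] P2: store L0 := 66 | P0:I, P1:I, P2:M(66) | bus: BusRdX,Flush
[5] P1: load  L2 | P0:S(27), P1:S(27), P2:I | bus: BusRd,Flush
[6] P1: load  L0 | P0:I, P1:S(66), P2:S(66) | bus: BusRd,Flush
[7] P2: store L0 := 56 | P0:I, P1:I, P2:M(56) | bus: BusUpgr
[8] P1: store L0 := 63 | P0:I, P1:M(63), P2:I | bus: BusRdX,Flush
[9] P2: load  L3 | P0:I, P1:I, P2:E(10) | bus: BusRd
[10] P1: store L0 := 75 | P0:I, P1:M(75), P2:I | bus: none
[11] P0: load  L0 | P0:S(75), P1:S(75), P2:I | bus: BusRd,Flush
[12] P1: store L3 := 36 | P0:I, P1:M(36), P2:I | bus: BusRdX
[13] P2: load  L0 | P0:S(75), P1:S(75), P2:S(75) | bus: BusRd
[14] P0: store L4 := 4 | P0:M(4), P1:I, P2:I | bus: BusRdX
[15] P1: store L1 := 1 | P0:I, P1:M(1), P2:I | bus: BusRdX
[16] P0: store L4 := 10 | P0:M(10), P1:I, P2:I | bus: none
[17] P0: store L1 := 75 | P0:M(75), P1:I, P2:I | bus: BusRdX,Flush
[18] P2: load  L0 | P0:S(75), P1:S(75), P2:S(75) | bus: none
[19] P1: store L0 := 5 | P0:I, P1:M(5), P2:I | bus: BusUpgr
[20] P0: store L4 := 52 | P0:M(52), P1:I, P2:I | bus: none
[21] P0: store L3 := 22 | P0:M(22), P1:I, P2:I | bus: BusRdX,Flush
[22] P2: load  L0 | P0:I, P1:S(5), P2:S(5) | bus: BusRd,Flush
[23] P2: store L0 := 53 | P0:I, P1:I, P2:M(53) | bus: BusUpgr
[24] P2: load  L0 | P0:I, P1:I, P2:M(53) | bus: none
[25] P2: load  L0 | P0:I, P1:I, P2:M(53) | bus: none
[26] P2: store L2 := 18 | P0:I, P1:I, P2:M(18) | bus: BusRdX
[27] P0: load  L0 | P0:S(53), P1:I, P2:S(53) | bus: BusRd,Flush
[28] P0: load  L1 | P0:M(75), P1:I, P2:I | bus: none

state = M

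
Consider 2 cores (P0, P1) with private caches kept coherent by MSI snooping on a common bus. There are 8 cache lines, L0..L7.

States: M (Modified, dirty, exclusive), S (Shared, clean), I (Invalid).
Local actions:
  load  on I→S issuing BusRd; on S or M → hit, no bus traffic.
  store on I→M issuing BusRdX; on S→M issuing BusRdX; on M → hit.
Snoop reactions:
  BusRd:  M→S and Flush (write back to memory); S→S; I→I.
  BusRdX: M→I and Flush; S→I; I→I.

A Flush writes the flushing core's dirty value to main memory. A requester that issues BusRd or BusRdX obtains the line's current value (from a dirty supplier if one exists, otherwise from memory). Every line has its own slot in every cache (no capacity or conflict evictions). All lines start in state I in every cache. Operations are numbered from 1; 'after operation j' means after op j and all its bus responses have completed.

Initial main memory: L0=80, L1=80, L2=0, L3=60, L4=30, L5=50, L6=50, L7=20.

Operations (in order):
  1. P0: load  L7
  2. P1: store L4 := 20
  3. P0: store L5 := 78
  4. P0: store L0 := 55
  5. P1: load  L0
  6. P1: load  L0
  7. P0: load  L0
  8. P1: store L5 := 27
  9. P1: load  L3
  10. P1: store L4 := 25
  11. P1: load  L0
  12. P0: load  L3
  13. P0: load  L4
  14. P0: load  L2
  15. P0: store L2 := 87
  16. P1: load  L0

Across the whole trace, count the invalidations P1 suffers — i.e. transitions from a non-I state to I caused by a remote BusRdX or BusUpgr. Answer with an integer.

[1] P0: load  L7 | P0:S(20), P1:I | bus: BusRd
[2] P1: store L4 := 20 | P0:I, P1:M(20) | bus: BusRdX
[3] P0: store L5 := 78 | P0:M(78), P1:I | bus: BusRdX
[4] P0: store L0 := 55 | P0:M(55), P1:I | bus: BusRdX
[5] P1: load  L0 | P0:S(55), P1:S(55) | bus: BusRd,Flush
[6] P1: load  L0 | P0:S(55), P1:S(55) | bus: none
[7] P0: load  L0 | P0:S(55), P1:S(55) | bus: none
[8] P1: store L5 := 27 | P0:I, P1:M(27) | bus: BusRdX,Flush
[9] P1: load  L3 | P0:I, P1:S(60) | bus: BusRd
[10] P1: store L4 := 25 | P0:I, P1:M(25) | bus: none
[11] P1: load  L0 | P0:S(55), P1:S(55) | bus: none
[12] P0: load  L3 | P0:S(60), P1:S(60) | bus: BusRd
[13] P0: load  L4 | P0:S(25), P1:S(25) | bus: BusRd,Flush
[14] P0: load  L2 | P0:S(0), P1:I | bus: BusRd
[15] P0: store L2 := 87 | P0:M(87), P1:I | bus: BusRdX
[16] P1: load  L0 | P0:S(55), P1:S(55) | bus: none

invalidations = 0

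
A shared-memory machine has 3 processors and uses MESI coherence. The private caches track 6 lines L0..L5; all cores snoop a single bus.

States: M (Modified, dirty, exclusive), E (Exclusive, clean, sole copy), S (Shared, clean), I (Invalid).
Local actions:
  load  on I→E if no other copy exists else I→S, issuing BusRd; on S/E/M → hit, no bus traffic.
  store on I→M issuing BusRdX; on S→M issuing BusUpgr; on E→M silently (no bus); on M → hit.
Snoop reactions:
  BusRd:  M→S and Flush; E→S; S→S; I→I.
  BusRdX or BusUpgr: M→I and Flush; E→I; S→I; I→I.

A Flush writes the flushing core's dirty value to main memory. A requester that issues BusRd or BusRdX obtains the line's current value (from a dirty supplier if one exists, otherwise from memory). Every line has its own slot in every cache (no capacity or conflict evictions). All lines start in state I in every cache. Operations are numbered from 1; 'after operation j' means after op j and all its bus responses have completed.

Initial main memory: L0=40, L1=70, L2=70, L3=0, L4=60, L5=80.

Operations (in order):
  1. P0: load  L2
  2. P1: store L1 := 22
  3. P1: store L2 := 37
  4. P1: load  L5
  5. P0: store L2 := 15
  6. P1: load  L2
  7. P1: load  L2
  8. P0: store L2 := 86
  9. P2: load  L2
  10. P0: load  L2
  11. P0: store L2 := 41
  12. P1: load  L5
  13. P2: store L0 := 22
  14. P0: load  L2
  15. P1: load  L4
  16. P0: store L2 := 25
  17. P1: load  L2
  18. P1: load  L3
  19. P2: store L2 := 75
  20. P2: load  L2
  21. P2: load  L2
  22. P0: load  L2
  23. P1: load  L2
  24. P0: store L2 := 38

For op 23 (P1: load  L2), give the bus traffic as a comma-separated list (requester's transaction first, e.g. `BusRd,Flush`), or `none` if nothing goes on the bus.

[1] P0: load  L2 | P0:E(70), P1:I, P2:I | bus: BusRd
[2] P1: store L1 := 22 | P0:I, P1:M(22), P2:I | bus: BusRdX
[3] P1: store L2 := 37 | P0:I, P1:M(37), P2:I | bus: BusRdX
[4] P1: load  L5 | P0:I, P1:E(80), P2:I | bus: BusRd
[5] P0: store L2 := 15 | P0:M(15), P1:I, P2:I | bus: BusRdX,Flush
[6] P1: load  L2 | P0:S(15), P1:S(15), P2:I | bus: BusRd,Flush
[7] P1: load  L2 | P0:S(15), P1:S(15), P2:I | bus: none
[8] P0: store L2 := 86 | P0:M(86), P1:I, P2:I | bus: BusUpgr
[9] P2: load  L2 | P0:S(86), P1:I, P2:S(86) | bus: BusRd,Flush
[10] P0: load  L2 | P0:S(86), P1:I, P2:S(86) | bus: none
[11] P0: store L2 := 41 | P0:M(41), P1:I, P2:I | bus: BusUpgr
[12] P1: load  L5 | P0:I, P1:E(80), P2:I | bus: none
[13] P2: store L0 := 22 | P0:I, P1:I, P2:M(22) | bus: BusRdX
[14] P0: load  L2 | P0:M(41), P1:I, P2:I | bus: none
[15] P1: load  L4 | P0:I, P1:E(60), P2:I | bus: BusRd
[16] P0: store L2 := 25 | P0:M(25), P1:I, P2:I | bus: none
[17] P1: load  L2 | P0:S(25), P1:S(25), P2:I | bus: BusRd,Flush
[18] P1: load  L3 | P0:I, P1:E(0), P2:I | bus: BusRd
[19] P2: store L2 := 75 | P0:I, P1:I, P2:M(75) | bus: BusRdX
[20] P2: load  L2 | P0:I, P1:I, P2:M(75) | bus: none
[21] P2: load  L2 | P0:I, P1:I, P2:M(75) | bus: none
[22] P0: load  L2 | P0:S(75), P1:I, P2:S(75) | bus: BusRd,Flush
[23] P1: load  L2 | P0:S(75), P1:S(75), P2:S(75) | bus: BusRd
[24] P0: store L2 := 38 | P0:M(38), P1:I, P2:I | bus: BusUpgr

bus = BusRd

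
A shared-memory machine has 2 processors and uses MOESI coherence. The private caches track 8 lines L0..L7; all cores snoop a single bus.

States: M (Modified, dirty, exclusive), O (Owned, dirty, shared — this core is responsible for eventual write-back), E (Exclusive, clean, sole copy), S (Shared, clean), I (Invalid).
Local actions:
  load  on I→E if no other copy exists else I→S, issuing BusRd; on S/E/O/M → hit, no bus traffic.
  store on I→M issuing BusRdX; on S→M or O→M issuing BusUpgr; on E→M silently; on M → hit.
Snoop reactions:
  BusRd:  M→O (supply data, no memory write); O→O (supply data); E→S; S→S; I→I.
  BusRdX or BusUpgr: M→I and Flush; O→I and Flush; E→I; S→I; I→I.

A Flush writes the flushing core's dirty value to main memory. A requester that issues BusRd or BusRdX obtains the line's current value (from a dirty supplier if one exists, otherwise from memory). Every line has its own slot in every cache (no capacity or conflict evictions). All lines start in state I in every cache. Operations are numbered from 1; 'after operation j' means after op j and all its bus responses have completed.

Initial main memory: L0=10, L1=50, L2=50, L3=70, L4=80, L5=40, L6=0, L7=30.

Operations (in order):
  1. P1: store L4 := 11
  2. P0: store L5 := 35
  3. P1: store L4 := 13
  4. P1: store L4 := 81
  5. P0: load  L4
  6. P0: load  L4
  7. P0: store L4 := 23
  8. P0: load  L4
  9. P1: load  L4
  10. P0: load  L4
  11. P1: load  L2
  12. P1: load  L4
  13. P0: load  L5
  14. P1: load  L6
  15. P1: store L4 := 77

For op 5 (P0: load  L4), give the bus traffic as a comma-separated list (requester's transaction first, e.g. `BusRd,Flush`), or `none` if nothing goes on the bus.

bus = BusRd

[1] P1: store L4 := 11 | P0:I, P1:M(11) | bus: BusRdX
[2] P0: store L5 := 35 | P0:M(35), P1:I | bus: BusRdX
[3] P1: store L4 := 13 | P0:I, P1:M(13) | bus: none
[4] P1: store L4 := 81 | P0:I, P1:M(81) | bus: none
[5] P0: load  L4 | P0:S(81), P1:O(81) | bus: BusRd
[6] P0: load  L4 | P0:S(81), P1:O(81) | bus: none
[7] P0: store L4 := 23 | P0:M(23), P1:I | bus: BusUpgr,Flush
[8] P0: load  L4 | P0:M(23), P1:I | bus: none
[9] P1: load  L4 | P0:O(23), P1:S(23) | bus: BusRd
[10] P0: load  L4 | P0:O(23), P1:S(23) | bus: none
[11] P1: load  L2 | P0:I, P1:E(50) | bus: BusRd
[12] P1: load  L4 | P0:O(23), P1:S(23) | bus: none
[13] P0: load  L5 | P0:M(35), P1:I | bus: none
[14] P1: load  L6 | P0:I, P1:E(0) | bus: BusRd
[15] P1: store L4 := 77 | P0:I, P1:M(77) | bus: BusUpgr,Flush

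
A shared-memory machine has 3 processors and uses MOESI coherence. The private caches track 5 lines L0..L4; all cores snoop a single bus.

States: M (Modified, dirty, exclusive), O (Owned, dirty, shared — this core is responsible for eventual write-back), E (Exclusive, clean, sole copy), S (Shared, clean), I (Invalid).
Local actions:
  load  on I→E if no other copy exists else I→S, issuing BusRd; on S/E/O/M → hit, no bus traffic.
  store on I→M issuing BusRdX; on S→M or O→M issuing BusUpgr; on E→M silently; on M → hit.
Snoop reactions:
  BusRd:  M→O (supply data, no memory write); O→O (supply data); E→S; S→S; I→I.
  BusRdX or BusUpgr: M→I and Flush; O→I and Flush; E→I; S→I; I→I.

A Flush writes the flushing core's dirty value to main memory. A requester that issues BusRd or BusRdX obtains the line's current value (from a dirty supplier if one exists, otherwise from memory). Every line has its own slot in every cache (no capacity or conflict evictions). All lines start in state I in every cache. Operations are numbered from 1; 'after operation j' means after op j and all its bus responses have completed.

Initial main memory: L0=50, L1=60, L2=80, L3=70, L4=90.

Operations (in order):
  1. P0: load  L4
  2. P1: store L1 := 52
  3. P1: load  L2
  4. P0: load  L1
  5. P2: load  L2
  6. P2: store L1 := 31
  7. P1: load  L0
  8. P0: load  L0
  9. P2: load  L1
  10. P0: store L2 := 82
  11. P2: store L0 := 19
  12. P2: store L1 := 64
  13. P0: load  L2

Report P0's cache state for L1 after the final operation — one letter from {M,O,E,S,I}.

[1] P0: load  L4 | P0:E(90), P1:I, P2:I | bus: BusRd
[2] P1: store L1 := 52 | P0:I, P1:M(52), P2:I | bus: BusRdX
[3] P1: load  L2 | P0:I, P1:E(80), P2:I | bus: BusRd
[4] P0: load  L1 | P0:S(52), P1:O(52), P2:I | bus: BusRd
[5] P2: load  L2 | P0:I, P1:S(80), P2:S(80) | bus: BusRd
[6] P2: store L1 := 31 | P0:I, P1:I, P2:M(31) | bus: BusRdX,Flush
[7] P1: load  L0 | P0:I, P1:E(50), P2:I | bus: BusRd
[8] P0: load  L0 | P0:S(50), P1:S(50), P2:I | bus: BusRd
[9] P2: load  L1 | P0:I, P1:I, P2:M(31) | bus: none
[10] P0: store L2 := 82 | P0:M(82), P1:I, P2:I | bus: BusRdX
[11] P2: store L0 := 19 | P0:I, P1:I, P2:M(19) | bus: BusRdX
[12] P2: store L1 := 64 | P0:I, P1:I, P2:M(64) | bus: none
[13] P0: load  L2 | P0:M(82), P1:I, P2:I | bus: none

state = I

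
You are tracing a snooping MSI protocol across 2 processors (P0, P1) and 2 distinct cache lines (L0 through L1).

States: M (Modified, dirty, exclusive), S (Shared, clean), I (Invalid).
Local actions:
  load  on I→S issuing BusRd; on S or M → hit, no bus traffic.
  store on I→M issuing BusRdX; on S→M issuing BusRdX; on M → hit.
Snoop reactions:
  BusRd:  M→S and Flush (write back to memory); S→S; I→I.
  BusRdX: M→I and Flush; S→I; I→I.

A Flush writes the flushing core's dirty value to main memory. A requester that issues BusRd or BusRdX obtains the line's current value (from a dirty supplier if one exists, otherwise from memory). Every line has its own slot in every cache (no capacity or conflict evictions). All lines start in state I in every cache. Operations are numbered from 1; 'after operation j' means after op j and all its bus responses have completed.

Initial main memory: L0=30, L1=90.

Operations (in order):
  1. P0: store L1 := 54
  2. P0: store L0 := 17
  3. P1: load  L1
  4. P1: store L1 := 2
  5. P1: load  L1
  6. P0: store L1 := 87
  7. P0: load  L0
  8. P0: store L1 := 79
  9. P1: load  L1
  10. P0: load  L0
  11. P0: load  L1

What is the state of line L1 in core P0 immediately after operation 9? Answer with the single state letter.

[1] P0: store L1 := 54 | P0:M(54), P1:I | bus: BusRdX
[2] P0: store L0 := 17 | P0:M(17), P1:I | bus: BusRdX
[3] P1: load  L1 | P0:S(54), P1:S(54) | bus: BusRd,Flush
[4] P1: store L1 := 2 | P0:I, P1:M(2) | bus: BusRdX
[5] P1: load  L1 | P0:I, P1:M(2) | bus: none
[6] P0: store L1 := 87 | P0:M(87), P1:I | bus: BusRdX,Flush
[7] P0: load  L0 | P0:M(17), P1:I | bus: none
[8] P0: store L1 := 79 | P0:M(79), P1:I | bus: none
[9] P1: load  L1 | P0:S(79), P1:S(79) | bus: BusRd,Flush
[10] P0: load  L0 | P0:M(17), P1:I | bus: none
[11] P0: load  L1 | P0:S(79), P1:S(79) | bus: none

state = S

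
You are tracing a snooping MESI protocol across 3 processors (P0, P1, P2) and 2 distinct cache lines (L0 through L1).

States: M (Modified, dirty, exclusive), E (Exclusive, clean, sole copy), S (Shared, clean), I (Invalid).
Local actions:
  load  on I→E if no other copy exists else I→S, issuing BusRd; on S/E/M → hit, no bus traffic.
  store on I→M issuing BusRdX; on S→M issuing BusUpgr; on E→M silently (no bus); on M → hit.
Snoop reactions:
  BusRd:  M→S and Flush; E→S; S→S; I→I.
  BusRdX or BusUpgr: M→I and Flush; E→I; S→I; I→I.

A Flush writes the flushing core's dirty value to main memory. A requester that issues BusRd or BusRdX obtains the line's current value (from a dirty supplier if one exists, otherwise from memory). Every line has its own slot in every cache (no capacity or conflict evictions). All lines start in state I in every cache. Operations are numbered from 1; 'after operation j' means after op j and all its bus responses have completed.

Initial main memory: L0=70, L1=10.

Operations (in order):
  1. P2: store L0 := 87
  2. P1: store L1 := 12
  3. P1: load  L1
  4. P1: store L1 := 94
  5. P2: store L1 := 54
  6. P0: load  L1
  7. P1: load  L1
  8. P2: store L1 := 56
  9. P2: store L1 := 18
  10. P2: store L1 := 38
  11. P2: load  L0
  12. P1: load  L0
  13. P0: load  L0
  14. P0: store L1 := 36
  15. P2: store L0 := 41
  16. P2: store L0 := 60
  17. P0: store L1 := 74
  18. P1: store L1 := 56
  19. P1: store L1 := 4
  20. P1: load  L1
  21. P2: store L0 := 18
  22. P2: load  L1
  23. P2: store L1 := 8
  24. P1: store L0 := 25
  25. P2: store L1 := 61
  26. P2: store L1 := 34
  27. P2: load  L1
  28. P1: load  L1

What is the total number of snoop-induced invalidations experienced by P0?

  op1 P2: store L0 := 87 → I/I/M on L0; bus BusRdX; mem=70
  op2 P1: store L1 := 12 → I/M/I on L1; bus BusRdX; mem=10
  op3 P1: load  L1 → I/M/I on L1; bus (none); mem=10
  op4 P1: store L1 := 94 → I/M/I on L1; bus (none); mem=10
  op5 P2: store L1 := 54 → I/I/M on L1; bus BusRdX Flush; mem=94
  op6 P0: load  L1 → S/I/S on L1; bus BusRd Flush; mem=54
  op7 P1: load  L1 → S/S/S on L1; bus BusRd; mem=54
  op8 P2: store L1 := 56 → I/I/M on L1; bus BusUpgr; mem=54
  op9 P2: store L1 := 18 → I/I/M on L1; bus (none); mem=54
  op10 P2: store L1 := 38 → I/I/M on L1; bus (none); mem=54
  op11 P2: load  L0 → I/I/M on L0; bus (none); mem=70
  op12 P1: load  L0 → I/S/S on L0; bus BusRd Flush; mem=87
  op13 P0: load  L0 → S/S/S on L0; bus BusRd; mem=87
  op14 P0: store L1 := 36 → M/I/I on L1; bus BusRdX Flush; mem=38
  op15 P2: store L0 := 41 → I/I/M on L0; bus BusUpgr; mem=87
  op16 P2: store L0 := 60 → I/I/M on L0; bus (none); mem=87
  op17 P0: store L1 := 74 → M/I/I on L1; bus (none); mem=38
  op18 P1: store L1 := 56 → I/M/I on L1; bus BusRdX Flush; mem=74
  op19 P1: store L1 := 4 → I/M/I on L1; bus (none); mem=74
  op20 P1: load  L1 → I/M/I on L1; bus (none); mem=74
  op21 P2: store L0 := 18 → I/I/M on L0; bus (none); mem=87
  op22 P2: load  L1 → I/S/S on L1; bus BusRd Flush; mem=4
  op23 P2: store L1 := 8 → I/I/M on L1; bus BusUpgr; mem=4
  op24 P1: store L0 := 25 → I/M/I on L0; bus BusRdX Flush; mem=18
  op25 P2: store L1 := 61 → I/I/M on L1; bus (none); mem=4
  op26 P2: store L1 := 34 → I/I/M on L1; bus (none); mem=4
  op27 P2: load  L1 → I/I/M on L1; bus (none); mem=4
  op28 P1: load  L1 → I/S/S on L1; bus BusRd Flush; mem=34

invalidations = 3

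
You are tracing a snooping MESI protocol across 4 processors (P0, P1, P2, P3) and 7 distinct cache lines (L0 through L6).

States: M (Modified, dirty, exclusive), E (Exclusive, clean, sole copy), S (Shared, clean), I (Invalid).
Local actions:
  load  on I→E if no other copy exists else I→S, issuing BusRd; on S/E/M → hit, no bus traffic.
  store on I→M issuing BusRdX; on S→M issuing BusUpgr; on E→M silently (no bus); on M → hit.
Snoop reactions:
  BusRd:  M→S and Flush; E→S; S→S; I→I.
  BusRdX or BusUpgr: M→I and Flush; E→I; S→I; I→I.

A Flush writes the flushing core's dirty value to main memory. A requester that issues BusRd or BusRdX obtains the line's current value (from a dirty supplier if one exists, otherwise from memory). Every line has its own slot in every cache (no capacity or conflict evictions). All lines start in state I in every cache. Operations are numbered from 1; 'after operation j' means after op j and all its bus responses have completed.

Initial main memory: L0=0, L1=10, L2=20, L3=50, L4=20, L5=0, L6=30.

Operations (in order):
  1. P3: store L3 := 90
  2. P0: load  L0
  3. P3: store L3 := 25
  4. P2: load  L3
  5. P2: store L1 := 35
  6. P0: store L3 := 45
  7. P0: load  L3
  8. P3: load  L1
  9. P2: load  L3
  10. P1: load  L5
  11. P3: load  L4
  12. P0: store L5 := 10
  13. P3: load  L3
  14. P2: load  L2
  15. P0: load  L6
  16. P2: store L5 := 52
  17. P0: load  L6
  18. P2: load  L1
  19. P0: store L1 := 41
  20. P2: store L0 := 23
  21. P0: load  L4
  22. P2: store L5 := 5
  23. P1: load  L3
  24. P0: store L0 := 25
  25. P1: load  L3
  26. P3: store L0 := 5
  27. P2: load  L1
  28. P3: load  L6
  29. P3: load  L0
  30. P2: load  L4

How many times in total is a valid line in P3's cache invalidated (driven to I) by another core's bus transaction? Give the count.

invalidations = 2

  op1 P3: store L3 := 90 → I/I/I/M on L3; bus BusRdX; mem=50
  op2 P0: load  L0 → E/I/I/I on L0; bus BusRd; mem=0
  op3 P3: store L3 := 25 → I/I/I/M on L3; bus (none); mem=50
  op4 P2: load  L3 → I/I/S/S on L3; bus BusRd Flush; mem=25
  op5 P2: store L1 := 35 → I/I/M/I on L1; bus BusRdX; mem=10
  op6 P0: store L3 := 45 → M/I/I/I on L3; bus BusRdX; mem=25
  op7 P0: load  L3 → M/I/I/I on L3; bus (none); mem=25
  op8 P3: load  L1 → I/I/S/S on L1; bus BusRd Flush; mem=35
  op9 P2: load  L3 → S/I/S/I on L3; bus BusRd Flush; mem=45
  op10 P1: load  L5 → I/E/I/I on L5; bus BusRd; mem=0
  op11 P3: load  L4 → I/I/I/E on L4; bus BusRd; mem=20
  op12 P0: store L5 := 10 → M/I/I/I on L5; bus BusRdX; mem=0
  op13 P3: load  L3 → S/I/S/S on L3; bus BusRd; mem=45
  op14 P2: load  L2 → I/I/E/I on L2; bus BusRd; mem=20
  op15 P0: load  L6 → E/I/I/I on L6; bus BusRd; mem=30
  op16 P2: store L5 := 52 → I/I/M/I on L5; bus BusRdX Flush; mem=10
  op17 P0: load  L6 → E/I/I/I on L6; bus (none); mem=30
  op18 P2: load  L1 → I/I/S/S on L1; bus (none); mem=35
  op19 P0: store L1 := 41 → M/I/I/I on L1; bus BusRdX; mem=35
  op20 P2: store L0 := 23 → I/I/M/I on L0; bus BusRdX; mem=0
  op21 P0: load  L4 → S/I/I/S on L4; bus BusRd; mem=20
  op22 P2: store L5 := 5 → I/I/M/I on L5; bus (none); mem=10
  op23 P1: load  L3 → S/S/S/S on L3; bus BusRd; mem=45
  op24 P0: store L0 := 25 → M/I/I/I on L0; bus BusRdX Flush; mem=23
  op25 P1: load  L3 → S/S/S/S on L3; bus (none); mem=45
  op26 P3: store L0 := 5 → I/I/I/M on L0; bus BusRdX Flush; mem=25
  op27 P2: load  L1 → S/I/S/I on L1; bus BusRd Flush; mem=41
  op28 P3: load  L6 → S/I/I/S on L6; bus BusRd; mem=30
  op29 P3: load  L0 → I/I/I/M on L0; bus (none); mem=25
  op30 P2: load  L4 → S/I/S/S on L4; bus BusRd; mem=20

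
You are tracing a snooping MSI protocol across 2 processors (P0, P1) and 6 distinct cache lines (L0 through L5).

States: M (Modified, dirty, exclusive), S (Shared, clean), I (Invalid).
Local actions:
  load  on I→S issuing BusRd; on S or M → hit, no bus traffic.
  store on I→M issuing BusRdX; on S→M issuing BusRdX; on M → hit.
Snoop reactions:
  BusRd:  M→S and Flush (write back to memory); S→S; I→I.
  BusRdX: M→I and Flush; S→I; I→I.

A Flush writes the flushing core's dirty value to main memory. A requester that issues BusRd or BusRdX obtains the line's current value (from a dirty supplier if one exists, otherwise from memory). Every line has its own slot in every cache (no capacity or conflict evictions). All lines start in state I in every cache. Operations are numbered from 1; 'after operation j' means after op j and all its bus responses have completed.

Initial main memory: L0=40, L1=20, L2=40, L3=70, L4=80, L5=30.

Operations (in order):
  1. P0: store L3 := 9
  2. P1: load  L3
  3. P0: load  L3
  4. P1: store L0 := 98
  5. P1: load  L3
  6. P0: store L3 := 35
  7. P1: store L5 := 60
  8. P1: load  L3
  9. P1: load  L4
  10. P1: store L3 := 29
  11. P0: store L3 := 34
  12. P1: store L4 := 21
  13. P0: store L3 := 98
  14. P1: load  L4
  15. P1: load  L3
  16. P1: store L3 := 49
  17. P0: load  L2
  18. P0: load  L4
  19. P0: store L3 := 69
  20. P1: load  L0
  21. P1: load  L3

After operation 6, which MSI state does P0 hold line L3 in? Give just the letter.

state = M

1. P0: store L3 := 9  bus=[BusRdX]  L3: P0=M P1=I  mem[L3]=70
2. P1: load  L3  bus=[BusRd,Flush]  L3: P0=S P1=S  mem[L3]=9
3. P0: load  L3  bus=[-]  L3: P0=S P1=S  mem[L3]=9
4. P1: store L0 := 98  bus=[BusRdX]  L0: P0=I P1=M  mem[L0]=40
5. P1: load  L3  bus=[-]  L3: P0=S P1=S  mem[L3]=9
6. P0: store L3 := 35  bus=[BusRdX]  L3: P0=M P1=I  mem[L3]=9
7. P1: store L5 := 60  bus=[BusRdX]  L5: P0=I P1=M  mem[L5]=30
8. P1: load  L3  bus=[BusRd,Flush]  L3: P0=S P1=S  mem[L3]=35
9. P1: load  L4  bus=[BusRd]  L4: P0=I P1=S  mem[L4]=80
10. P1: store L3 := 29  bus=[BusRdX]  L3: P0=I P1=M  mem[L3]=35
11. P0: store L3 := 34  bus=[BusRdX,Flush]  L3: P0=M P1=I  mem[L3]=29
12. P1: store L4 := 21  bus=[BusRdX]  L4: P0=I P1=M  mem[L4]=80
13. P0: store L3 := 98  bus=[-]  L3: P0=M P1=I  mem[L3]=29
14. P1: load  L4  bus=[-]  L4: P0=I P1=M  mem[L4]=80
15. P1: load  L3  bus=[BusRd,Flush]  L3: P0=S P1=S  mem[L3]=98
16. P1: store L3 := 49  bus=[BusRdX]  L3: P0=I P1=M  mem[L3]=98
17. P0: load  L2  bus=[BusRd]  L2: P0=S P1=I  mem[L2]=40
18. P0: load  L4  bus=[BusRd,Flush]  L4: P0=S P1=S  mem[L4]=21
19. P0: store L3 := 69  bus=[BusRdX,Flush]  L3: P0=M P1=I  mem[L3]=49
20. P1: load  L0  bus=[-]  L0: P0=I P1=M  mem[L0]=40
21. P1: load  L3  bus=[BusRd,Flush]  L3: P0=S P1=S  mem[L3]=69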